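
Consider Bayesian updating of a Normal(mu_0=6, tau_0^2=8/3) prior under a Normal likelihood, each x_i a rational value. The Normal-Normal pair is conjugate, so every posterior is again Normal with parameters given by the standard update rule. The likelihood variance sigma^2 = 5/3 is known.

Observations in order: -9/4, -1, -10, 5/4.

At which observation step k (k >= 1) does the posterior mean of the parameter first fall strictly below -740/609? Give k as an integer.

k = 3

obs 1: x=-9/4 → posterior Normal(12/13, 40/39)
obs 2: x=-1 → posterior Normal(4/21, 40/63)
obs 3: x=-10 → posterior Normal(-76/29, 40/87)
obs 4: x=5/4 → posterior Normal(-66/37, 40/111)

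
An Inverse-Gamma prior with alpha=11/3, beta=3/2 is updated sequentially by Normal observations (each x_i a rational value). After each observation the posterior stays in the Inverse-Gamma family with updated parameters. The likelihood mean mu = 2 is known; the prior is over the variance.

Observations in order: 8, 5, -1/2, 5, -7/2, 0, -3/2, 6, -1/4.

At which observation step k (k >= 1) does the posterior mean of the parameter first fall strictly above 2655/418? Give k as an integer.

obs 1: x=8 → posterior Inverse-Gamma(25/6, 39/2)
obs 2: x=5 → posterior Inverse-Gamma(14/3, 24)
obs 3: x=-1/2 → posterior Inverse-Gamma(31/6, 217/8)
obs 4: x=5 → posterior Inverse-Gamma(17/3, 253/8)
obs 5: x=-7/2 → posterior Inverse-Gamma(37/6, 187/4)
obs 6: x=0 → posterior Inverse-Gamma(20/3, 195/4)
obs 7: x=-3/2 → posterior Inverse-Gamma(43/6, 439/8)
obs 8: x=6 → posterior Inverse-Gamma(23/3, 503/8)
obs 9: x=-1/4 → posterior Inverse-Gamma(49/6, 2093/32)

k = 2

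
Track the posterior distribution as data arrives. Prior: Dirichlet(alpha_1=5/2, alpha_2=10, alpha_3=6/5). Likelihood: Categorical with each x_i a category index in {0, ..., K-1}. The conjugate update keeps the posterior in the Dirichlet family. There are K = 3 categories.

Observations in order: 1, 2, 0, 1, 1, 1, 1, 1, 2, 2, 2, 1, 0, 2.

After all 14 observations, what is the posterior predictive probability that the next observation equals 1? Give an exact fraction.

170/277

obs 1: x=1 → posterior Dirichlet(5/2, 11, 6/5)
obs 2: x=2 → posterior Dirichlet(5/2, 11, 11/5)
obs 3: x=0 → posterior Dirichlet(7/2, 11, 11/5)
obs 4: x=1 → posterior Dirichlet(7/2, 12, 11/5)
obs 5: x=1 → posterior Dirichlet(7/2, 13, 11/5)
obs 6: x=1 → posterior Dirichlet(7/2, 14, 11/5)
obs 7: x=1 → posterior Dirichlet(7/2, 15, 11/5)
obs 8: x=1 → posterior Dirichlet(7/2, 16, 11/5)
obs 9: x=2 → posterior Dirichlet(7/2, 16, 16/5)
obs 10: x=2 → posterior Dirichlet(7/2, 16, 21/5)
obs 11: x=2 → posterior Dirichlet(7/2, 16, 26/5)
obs 12: x=1 → posterior Dirichlet(7/2, 17, 26/5)
obs 13: x=0 → posterior Dirichlet(9/2, 17, 26/5)
obs 14: x=2 → posterior Dirichlet(9/2, 17, 31/5)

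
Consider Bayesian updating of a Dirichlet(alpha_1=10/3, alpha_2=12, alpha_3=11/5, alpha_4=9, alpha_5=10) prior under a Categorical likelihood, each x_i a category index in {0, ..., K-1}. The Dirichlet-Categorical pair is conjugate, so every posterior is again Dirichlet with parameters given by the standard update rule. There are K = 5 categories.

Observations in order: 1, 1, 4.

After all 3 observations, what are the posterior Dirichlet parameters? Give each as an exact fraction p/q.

alpha_1=10/3, alpha_2=14, alpha_3=11/5, alpha_4=9, alpha_5=11

obs 1: x=1 → posterior Dirichlet(10/3, 13, 11/5, 9, 10)
obs 2: x=1 → posterior Dirichlet(10/3, 14, 11/5, 9, 10)
obs 3: x=4 → posterior Dirichlet(10/3, 14, 11/5, 9, 11)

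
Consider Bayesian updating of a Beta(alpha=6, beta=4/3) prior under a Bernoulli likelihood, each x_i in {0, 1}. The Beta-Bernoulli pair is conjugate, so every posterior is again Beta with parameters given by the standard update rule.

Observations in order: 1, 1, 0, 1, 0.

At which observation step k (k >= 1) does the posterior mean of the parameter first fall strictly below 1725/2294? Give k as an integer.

k = 5

obs 1: x=1 → posterior Beta(7, 4/3)
obs 2: x=1 → posterior Beta(8, 4/3)
obs 3: x=0 → posterior Beta(8, 7/3)
obs 4: x=1 → posterior Beta(9, 7/3)
obs 5: x=0 → posterior Beta(9, 10/3)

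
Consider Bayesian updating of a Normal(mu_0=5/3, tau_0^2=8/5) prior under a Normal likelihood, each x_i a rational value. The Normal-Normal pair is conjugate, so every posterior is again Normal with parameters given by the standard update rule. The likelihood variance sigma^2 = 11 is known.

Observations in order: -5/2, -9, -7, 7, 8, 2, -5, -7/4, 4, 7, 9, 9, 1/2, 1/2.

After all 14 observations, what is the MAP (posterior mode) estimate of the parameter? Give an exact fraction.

797/501

obs 1: x=-5/2 → posterior Normal(215/189, 88/63)
obs 2: x=-9 → posterior Normal(-1/213, 88/71)
obs 3: x=-7 → posterior Normal(-169/237, 88/79)
obs 4: x=7 → posterior Normal(-1/261, 88/87)
obs 5: x=8 → posterior Normal(191/285, 88/95)
obs 6: x=2 → posterior Normal(239/309, 88/103)
obs 7: x=-5 → posterior Normal(119/333, 88/111)
obs 8: x=-7/4 → posterior Normal(11/51, 88/119)
obs 9: x=4 → posterior Normal(173/381, 88/127)
obs 10: x=7 → posterior Normal(341/405, 88/135)
obs 11: x=9 → posterior Normal(557/429, 8/13)
obs 12: x=9 → posterior Normal(773/453, 88/151)
obs 13: x=1/2 → posterior Normal(785/477, 88/159)
obs 14: x=1/2 → posterior Normal(797/501, 88/167)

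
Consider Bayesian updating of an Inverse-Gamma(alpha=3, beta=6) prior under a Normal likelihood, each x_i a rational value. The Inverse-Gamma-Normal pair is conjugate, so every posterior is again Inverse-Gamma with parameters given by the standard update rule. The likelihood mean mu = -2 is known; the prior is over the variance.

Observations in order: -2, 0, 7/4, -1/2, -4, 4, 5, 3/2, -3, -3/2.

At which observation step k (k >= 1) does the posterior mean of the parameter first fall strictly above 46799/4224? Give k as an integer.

k = 8

obs 1: x=-2 → posterior Inverse-Gamma(7/2, 6)
obs 2: x=0 → posterior Inverse-Gamma(4, 8)
obs 3: x=7/4 → posterior Inverse-Gamma(9/2, 481/32)
obs 4: x=-1/2 → posterior Inverse-Gamma(5, 517/32)
obs 5: x=-4 → posterior Inverse-Gamma(11/2, 581/32)
obs 6: x=4 → posterior Inverse-Gamma(6, 1157/32)
obs 7: x=5 → posterior Inverse-Gamma(13/2, 1941/32)
obs 8: x=3/2 → posterior Inverse-Gamma(7, 2137/32)
obs 9: x=-3 → posterior Inverse-Gamma(15/2, 2153/32)
obs 10: x=-3/2 → posterior Inverse-Gamma(8, 2157/32)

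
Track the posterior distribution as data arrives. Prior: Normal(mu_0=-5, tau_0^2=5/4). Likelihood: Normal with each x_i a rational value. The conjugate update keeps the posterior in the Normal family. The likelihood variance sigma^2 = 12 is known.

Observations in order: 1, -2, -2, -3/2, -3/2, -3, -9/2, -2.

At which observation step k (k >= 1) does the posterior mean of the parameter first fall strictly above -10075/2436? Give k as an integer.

obs 1: x=1 → posterior Normal(-235/53, 60/53)
obs 2: x=-2 → posterior Normal(-245/58, 30/29)
obs 3: x=-2 → posterior Normal(-85/21, 20/21)
obs 4: x=-3/2 → posterior Normal(-525/136, 15/17)
obs 5: x=-3/2 → posterior Normal(-270/73, 60/73)
obs 6: x=-3 → posterior Normal(-95/26, 10/13)
obs 7: x=-9/2 → posterior Normal(-615/166, 60/83)
obs 8: x=-2 → posterior Normal(-635/176, 15/22)

k = 3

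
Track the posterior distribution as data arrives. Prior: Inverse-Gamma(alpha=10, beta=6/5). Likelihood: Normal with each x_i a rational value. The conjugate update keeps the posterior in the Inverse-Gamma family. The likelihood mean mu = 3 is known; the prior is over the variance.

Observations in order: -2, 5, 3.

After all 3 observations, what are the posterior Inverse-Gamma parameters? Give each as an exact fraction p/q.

obs 1: x=-2 → posterior Inverse-Gamma(21/2, 137/10)
obs 2: x=5 → posterior Inverse-Gamma(11, 157/10)
obs 3: x=3 → posterior Inverse-Gamma(23/2, 157/10)

alpha=23/2, beta=157/10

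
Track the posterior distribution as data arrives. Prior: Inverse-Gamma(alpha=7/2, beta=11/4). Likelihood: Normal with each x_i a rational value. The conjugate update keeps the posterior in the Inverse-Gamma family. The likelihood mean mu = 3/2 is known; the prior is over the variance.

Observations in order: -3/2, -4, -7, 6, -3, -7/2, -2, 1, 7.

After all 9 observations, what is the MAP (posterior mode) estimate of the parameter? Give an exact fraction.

obs 1: x=-3/2 → posterior Inverse-Gamma(4, 29/4)
obs 2: x=-4 → posterior Inverse-Gamma(9/2, 179/8)
obs 3: x=-7 → posterior Inverse-Gamma(5, 117/2)
obs 4: x=6 → posterior Inverse-Gamma(11/2, 549/8)
obs 5: x=-3 → posterior Inverse-Gamma(6, 315/4)
obs 6: x=-7/2 → posterior Inverse-Gamma(13/2, 365/4)
obs 7: x=-2 → posterior Inverse-Gamma(7, 779/8)
obs 8: x=1 → posterior Inverse-Gamma(15/2, 195/2)
obs 9: x=7 → posterior Inverse-Gamma(8, 901/8)

901/72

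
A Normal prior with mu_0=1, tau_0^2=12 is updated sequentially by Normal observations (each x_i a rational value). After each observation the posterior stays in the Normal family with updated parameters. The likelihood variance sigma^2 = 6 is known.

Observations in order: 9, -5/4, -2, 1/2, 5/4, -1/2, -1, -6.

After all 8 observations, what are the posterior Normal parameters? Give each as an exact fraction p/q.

obs 1: x=9 → posterior Normal(19/3, 4)
obs 2: x=-5/4 → posterior Normal(33/10, 12/5)
obs 3: x=-2 → posterior Normal(25/14, 12/7)
obs 4: x=1/2 → posterior Normal(3/2, 4/3)
obs 5: x=5/4 → posterior Normal(16/11, 12/11)
obs 6: x=-1/2 → posterior Normal(15/13, 12/13)
obs 7: x=-1 → posterior Normal(13/15, 4/5)
obs 8: x=-6 → posterior Normal(1/17, 12/17)

mu_0=1/17, tau_0^2=12/17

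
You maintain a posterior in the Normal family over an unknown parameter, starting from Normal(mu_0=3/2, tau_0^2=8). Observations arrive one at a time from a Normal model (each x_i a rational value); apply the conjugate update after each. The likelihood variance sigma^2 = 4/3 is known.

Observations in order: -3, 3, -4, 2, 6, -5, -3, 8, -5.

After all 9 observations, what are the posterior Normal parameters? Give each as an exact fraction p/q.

obs 1: x=-3 → posterior Normal(-33/14, 8/7)
obs 2: x=3 → posterior Normal(3/26, 8/13)
obs 3: x=-4 → posterior Normal(-45/38, 8/19)
obs 4: x=2 → posterior Normal(-21/50, 8/25)
obs 5: x=6 → posterior Normal(51/62, 8/31)
obs 6: x=-5 → posterior Normal(-9/74, 8/37)
obs 7: x=-3 → posterior Normal(-45/86, 8/43)
obs 8: x=8 → posterior Normal(51/98, 8/49)
obs 9: x=-5 → posterior Normal(-9/110, 8/55)

mu_0=-9/110, tau_0^2=8/55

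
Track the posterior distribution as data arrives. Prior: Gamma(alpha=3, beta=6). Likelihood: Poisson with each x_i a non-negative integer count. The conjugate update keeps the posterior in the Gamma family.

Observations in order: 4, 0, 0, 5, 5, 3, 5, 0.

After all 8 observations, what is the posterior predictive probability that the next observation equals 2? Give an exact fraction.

584984345476028850488697946112/2272605146463811397552490234375

obs 1: x=4 → posterior Gamma(7, 7)
obs 2: x=0 → posterior Gamma(7, 8)
obs 3: x=0 → posterior Gamma(7, 9)
obs 4: x=5 → posterior Gamma(12, 10)
obs 5: x=5 → posterior Gamma(17, 11)
obs 6: x=3 → posterior Gamma(20, 12)
obs 7: x=5 → posterior Gamma(25, 13)
obs 8: x=0 → posterior Gamma(25, 14)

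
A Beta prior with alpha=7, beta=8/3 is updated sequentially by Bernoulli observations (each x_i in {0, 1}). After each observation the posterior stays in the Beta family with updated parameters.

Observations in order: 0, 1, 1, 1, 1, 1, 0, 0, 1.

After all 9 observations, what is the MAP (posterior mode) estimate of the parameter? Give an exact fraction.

obs 1: x=0 → posterior Beta(7, 11/3)
obs 2: x=1 → posterior Beta(8, 11/3)
obs 3: x=1 → posterior Beta(9, 11/3)
obs 4: x=1 → posterior Beta(10, 11/3)
obs 5: x=1 → posterior Beta(11, 11/3)
obs 6: x=1 → posterior Beta(12, 11/3)
obs 7: x=0 → posterior Beta(12, 14/3)
obs 8: x=0 → posterior Beta(12, 17/3)
obs 9: x=1 → posterior Beta(13, 17/3)

18/25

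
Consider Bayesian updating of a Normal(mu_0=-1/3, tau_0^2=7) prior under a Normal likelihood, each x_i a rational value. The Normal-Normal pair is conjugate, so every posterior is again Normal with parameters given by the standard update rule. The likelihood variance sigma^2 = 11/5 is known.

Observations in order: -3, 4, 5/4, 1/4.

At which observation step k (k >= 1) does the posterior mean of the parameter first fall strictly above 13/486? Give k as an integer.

obs 1: x=-3 → posterior Normal(-163/69, 77/46)
obs 2: x=4 → posterior Normal(94/243, 77/81)
obs 3: x=5/4 → posterior Normal(901/1392, 77/116)
obs 4: x=1/4 → posterior Normal(503/906, 77/151)

k = 2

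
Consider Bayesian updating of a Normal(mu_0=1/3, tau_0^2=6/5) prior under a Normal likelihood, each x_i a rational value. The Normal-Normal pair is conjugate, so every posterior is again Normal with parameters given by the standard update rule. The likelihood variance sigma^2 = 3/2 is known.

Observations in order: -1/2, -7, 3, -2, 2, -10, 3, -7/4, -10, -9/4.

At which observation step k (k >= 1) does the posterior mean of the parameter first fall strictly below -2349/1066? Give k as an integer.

obs 1: x=-1/2 → posterior Normal(-1/27, 2/3)
obs 2: x=-7 → posterior Normal(-85/39, 6/13)
obs 3: x=3 → posterior Normal(-49/51, 6/17)
obs 4: x=-2 → posterior Normal(-73/63, 2/7)
obs 5: x=2 → posterior Normal(-49/75, 6/25)
obs 6: x=-10 → posterior Normal(-169/87, 6/29)
obs 7: x=3 → posterior Normal(-133/99, 2/11)
obs 8: x=-7/4 → posterior Normal(-154/111, 6/37)
obs 9: x=-10 → posterior Normal(-274/123, 6/41)
obs 10: x=-9/4 → posterior Normal(-301/135, 2/15)

k = 9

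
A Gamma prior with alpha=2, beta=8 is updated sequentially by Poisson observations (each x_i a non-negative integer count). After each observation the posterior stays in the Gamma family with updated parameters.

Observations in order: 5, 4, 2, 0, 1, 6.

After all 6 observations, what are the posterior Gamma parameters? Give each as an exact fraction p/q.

alpha=20, beta=14

obs 1: x=5 → posterior Gamma(7, 9)
obs 2: x=4 → posterior Gamma(11, 10)
obs 3: x=2 → posterior Gamma(13, 11)
obs 4: x=0 → posterior Gamma(13, 12)
obs 5: x=1 → posterior Gamma(14, 13)
obs 6: x=6 → posterior Gamma(20, 14)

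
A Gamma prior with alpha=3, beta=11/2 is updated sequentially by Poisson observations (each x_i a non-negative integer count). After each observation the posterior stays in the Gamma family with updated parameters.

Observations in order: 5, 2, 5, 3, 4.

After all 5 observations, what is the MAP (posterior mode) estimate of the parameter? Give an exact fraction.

2

obs 1: x=5 → posterior Gamma(8, 13/2)
obs 2: x=2 → posterior Gamma(10, 15/2)
obs 3: x=5 → posterior Gamma(15, 17/2)
obs 4: x=3 → posterior Gamma(18, 19/2)
obs 5: x=4 → posterior Gamma(22, 21/2)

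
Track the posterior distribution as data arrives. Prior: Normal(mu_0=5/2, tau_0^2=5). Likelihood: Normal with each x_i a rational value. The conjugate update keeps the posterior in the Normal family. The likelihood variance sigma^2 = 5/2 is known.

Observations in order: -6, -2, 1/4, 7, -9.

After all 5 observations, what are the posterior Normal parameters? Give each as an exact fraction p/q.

obs 1: x=-6 → posterior Normal(-19/6, 5/3)
obs 2: x=-2 → posterior Normal(-27/10, 1)
obs 3: x=1/4 → posterior Normal(-13/7, 5/7)
obs 4: x=7 → posterior Normal(1/9, 5/9)
obs 5: x=-9 → posterior Normal(-17/11, 5/11)

mu_0=-17/11, tau_0^2=5/11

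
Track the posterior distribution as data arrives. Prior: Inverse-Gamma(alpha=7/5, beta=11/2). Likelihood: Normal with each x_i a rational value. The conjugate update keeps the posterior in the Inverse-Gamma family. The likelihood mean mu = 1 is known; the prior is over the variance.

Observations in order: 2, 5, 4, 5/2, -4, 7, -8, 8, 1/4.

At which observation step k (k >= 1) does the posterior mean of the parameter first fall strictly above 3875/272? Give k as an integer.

k = 6

obs 1: x=2 → posterior Inverse-Gamma(19/10, 6)
obs 2: x=5 → posterior Inverse-Gamma(12/5, 14)
obs 3: x=4 → posterior Inverse-Gamma(29/10, 37/2)
obs 4: x=5/2 → posterior Inverse-Gamma(17/5, 157/8)
obs 5: x=-4 → posterior Inverse-Gamma(39/10, 257/8)
obs 6: x=7 → posterior Inverse-Gamma(22/5, 401/8)
obs 7: x=-8 → posterior Inverse-Gamma(49/10, 725/8)
obs 8: x=8 → posterior Inverse-Gamma(27/5, 921/8)
obs 9: x=1/4 → posterior Inverse-Gamma(59/10, 3693/32)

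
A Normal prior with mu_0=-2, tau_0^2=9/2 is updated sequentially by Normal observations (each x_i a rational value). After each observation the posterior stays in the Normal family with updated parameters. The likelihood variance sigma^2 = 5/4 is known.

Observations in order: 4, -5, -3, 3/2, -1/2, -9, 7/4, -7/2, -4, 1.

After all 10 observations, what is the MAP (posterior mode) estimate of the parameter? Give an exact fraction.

-623/370

obs 1: x=4 → posterior Normal(62/23, 45/46)
obs 2: x=-5 → posterior Normal(-28/41, 45/82)
obs 3: x=-3 → posterior Normal(-82/59, 45/118)
obs 4: x=3/2 → posterior Normal(-5/7, 45/154)
obs 5: x=-1/2 → posterior Normal(-64/95, 9/38)
obs 6: x=-9 → posterior Normal(-2, 45/226)
obs 7: x=7/4 → posterior Normal(-389/262, 45/262)
obs 8: x=-7/2 → posterior Normal(-515/298, 45/298)
obs 9: x=-4 → posterior Normal(-659/334, 45/334)
obs 10: x=1 → posterior Normal(-623/370, 9/74)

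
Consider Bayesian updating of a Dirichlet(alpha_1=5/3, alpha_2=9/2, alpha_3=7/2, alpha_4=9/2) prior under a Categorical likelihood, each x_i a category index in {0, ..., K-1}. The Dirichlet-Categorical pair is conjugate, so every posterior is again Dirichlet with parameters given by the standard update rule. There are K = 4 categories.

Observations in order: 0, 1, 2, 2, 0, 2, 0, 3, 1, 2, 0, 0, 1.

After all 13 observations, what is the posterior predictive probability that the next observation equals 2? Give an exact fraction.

45/163

obs 1: x=0 → posterior Dirichlet(8/3, 9/2, 7/2, 9/2)
obs 2: x=1 → posterior Dirichlet(8/3, 11/2, 7/2, 9/2)
obs 3: x=2 → posterior Dirichlet(8/3, 11/2, 9/2, 9/2)
obs 4: x=2 → posterior Dirichlet(8/3, 11/2, 11/2, 9/2)
obs 5: x=0 → posterior Dirichlet(11/3, 11/2, 11/2, 9/2)
obs 6: x=2 → posterior Dirichlet(11/3, 11/2, 13/2, 9/2)
obs 7: x=0 → posterior Dirichlet(14/3, 11/2, 13/2, 9/2)
obs 8: x=3 → posterior Dirichlet(14/3, 11/2, 13/2, 11/2)
obs 9: x=1 → posterior Dirichlet(14/3, 13/2, 13/2, 11/2)
obs 10: x=2 → posterior Dirichlet(14/3, 13/2, 15/2, 11/2)
obs 11: x=0 → posterior Dirichlet(17/3, 13/2, 15/2, 11/2)
obs 12: x=0 → posterior Dirichlet(20/3, 13/2, 15/2, 11/2)
obs 13: x=1 → posterior Dirichlet(20/3, 15/2, 15/2, 11/2)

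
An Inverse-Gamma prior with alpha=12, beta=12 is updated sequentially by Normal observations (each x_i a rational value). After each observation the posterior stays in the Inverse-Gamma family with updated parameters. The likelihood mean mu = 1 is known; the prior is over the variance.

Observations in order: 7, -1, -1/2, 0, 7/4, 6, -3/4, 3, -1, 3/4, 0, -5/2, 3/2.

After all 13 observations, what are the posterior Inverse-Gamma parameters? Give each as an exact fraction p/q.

alpha=37/2, beta=1879/32

obs 1: x=7 → posterior Inverse-Gamma(25/2, 30)
obs 2: x=-1 → posterior Inverse-Gamma(13, 32)
obs 3: x=-1/2 → posterior Inverse-Gamma(27/2, 265/8)
obs 4: x=0 → posterior Inverse-Gamma(14, 269/8)
obs 5: x=7/4 → posterior Inverse-Gamma(29/2, 1085/32)
obs 6: x=6 → posterior Inverse-Gamma(15, 1485/32)
obs 7: x=-3/4 → posterior Inverse-Gamma(31/2, 767/16)
obs 8: x=3 → posterior Inverse-Gamma(16, 799/16)
obs 9: x=-1 → posterior Inverse-Gamma(33/2, 831/16)
obs 10: x=3/4 → posterior Inverse-Gamma(17, 1663/32)
obs 11: x=0 → posterior Inverse-Gamma(35/2, 1679/32)
obs 12: x=-5/2 → posterior Inverse-Gamma(18, 1875/32)
obs 13: x=3/2 → posterior Inverse-Gamma(37/2, 1879/32)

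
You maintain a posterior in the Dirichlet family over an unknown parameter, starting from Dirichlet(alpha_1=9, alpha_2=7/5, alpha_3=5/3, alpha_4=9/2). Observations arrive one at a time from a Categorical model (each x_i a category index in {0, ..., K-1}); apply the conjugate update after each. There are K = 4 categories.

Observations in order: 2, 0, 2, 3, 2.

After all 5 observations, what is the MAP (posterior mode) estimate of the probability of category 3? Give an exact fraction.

obs 1: x=2 → posterior Dirichlet(9, 7/5, 8/3, 9/2)
obs 2: x=0 → posterior Dirichlet(10, 7/5, 8/3, 9/2)
obs 3: x=2 → posterior Dirichlet(10, 7/5, 11/3, 9/2)
obs 4: x=3 → posterior Dirichlet(10, 7/5, 11/3, 11/2)
obs 5: x=2 → posterior Dirichlet(10, 7/5, 14/3, 11/2)

135/527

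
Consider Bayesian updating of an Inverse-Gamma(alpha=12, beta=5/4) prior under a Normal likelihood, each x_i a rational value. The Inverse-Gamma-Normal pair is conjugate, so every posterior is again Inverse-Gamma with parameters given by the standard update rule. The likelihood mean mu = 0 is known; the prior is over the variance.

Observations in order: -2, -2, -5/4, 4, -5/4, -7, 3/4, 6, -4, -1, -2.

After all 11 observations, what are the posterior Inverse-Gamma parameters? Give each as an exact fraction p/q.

obs 1: x=-2 → posterior Inverse-Gamma(25/2, 13/4)
obs 2: x=-2 → posterior Inverse-Gamma(13, 21/4)
obs 3: x=-5/4 → posterior Inverse-Gamma(27/2, 193/32)
obs 4: x=4 → posterior Inverse-Gamma(14, 449/32)
obs 5: x=-5/4 → posterior Inverse-Gamma(29/2, 237/16)
obs 6: x=-7 → posterior Inverse-Gamma(15, 629/16)
obs 7: x=3/4 → posterior Inverse-Gamma(31/2, 1267/32)
obs 8: x=6 → posterior Inverse-Gamma(16, 1843/32)
obs 9: x=-4 → posterior Inverse-Gamma(33/2, 2099/32)
obs 10: x=-1 → posterior Inverse-Gamma(17, 2115/32)
obs 11: x=-2 → posterior Inverse-Gamma(35/2, 2179/32)

alpha=35/2, beta=2179/32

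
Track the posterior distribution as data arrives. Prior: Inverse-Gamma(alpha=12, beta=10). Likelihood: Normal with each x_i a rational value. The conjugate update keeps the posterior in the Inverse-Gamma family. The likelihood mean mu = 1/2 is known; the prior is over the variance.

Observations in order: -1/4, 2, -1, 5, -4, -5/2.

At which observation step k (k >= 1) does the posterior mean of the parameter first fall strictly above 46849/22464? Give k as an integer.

obs 1: x=-1/4 → posterior Inverse-Gamma(25/2, 329/32)
obs 2: x=2 → posterior Inverse-Gamma(13, 365/32)
obs 3: x=-1 → posterior Inverse-Gamma(27/2, 401/32)
obs 4: x=5 → posterior Inverse-Gamma(14, 725/32)
obs 5: x=-4 → posterior Inverse-Gamma(29/2, 1049/32)
obs 6: x=-5/2 → posterior Inverse-Gamma(15, 1193/32)

k = 5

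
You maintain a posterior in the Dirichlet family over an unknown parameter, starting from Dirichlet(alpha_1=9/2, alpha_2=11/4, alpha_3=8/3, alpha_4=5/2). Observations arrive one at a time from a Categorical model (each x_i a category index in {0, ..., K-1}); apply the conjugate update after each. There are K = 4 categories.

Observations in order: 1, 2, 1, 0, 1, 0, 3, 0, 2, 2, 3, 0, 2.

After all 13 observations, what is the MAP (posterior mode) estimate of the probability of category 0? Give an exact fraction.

obs 1: x=1 → posterior Dirichlet(9/2, 15/4, 8/3, 5/2)
obs 2: x=2 → posterior Dirichlet(9/2, 15/4, 11/3, 5/2)
obs 3: x=1 → posterior Dirichlet(9/2, 19/4, 11/3, 5/2)
obs 4: x=0 → posterior Dirichlet(11/2, 19/4, 11/3, 5/2)
obs 5: x=1 → posterior Dirichlet(11/2, 23/4, 11/3, 5/2)
obs 6: x=0 → posterior Dirichlet(13/2, 23/4, 11/3, 5/2)
obs 7: x=3 → posterior Dirichlet(13/2, 23/4, 11/3, 7/2)
obs 8: x=0 → posterior Dirichlet(15/2, 23/4, 11/3, 7/2)
obs 9: x=2 → posterior Dirichlet(15/2, 23/4, 14/3, 7/2)
obs 10: x=2 → posterior Dirichlet(15/2, 23/4, 17/3, 7/2)
obs 11: x=3 → posterior Dirichlet(15/2, 23/4, 17/3, 9/2)
obs 12: x=0 → posterior Dirichlet(17/2, 23/4, 17/3, 9/2)
obs 13: x=2 → posterior Dirichlet(17/2, 23/4, 20/3, 9/2)

90/257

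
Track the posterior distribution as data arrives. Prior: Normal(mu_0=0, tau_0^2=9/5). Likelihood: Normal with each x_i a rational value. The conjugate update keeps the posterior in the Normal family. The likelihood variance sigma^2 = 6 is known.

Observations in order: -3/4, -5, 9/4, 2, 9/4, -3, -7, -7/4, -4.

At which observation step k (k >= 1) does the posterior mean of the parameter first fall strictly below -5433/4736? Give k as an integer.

obs 1: x=-3/4 → posterior Normal(-9/52, 18/13)
obs 2: x=-5 → posterior Normal(-69/64, 9/8)
obs 3: x=9/4 → posterior Normal(-21/38, 18/19)
obs 4: x=2 → posterior Normal(-9/44, 9/11)
obs 5: x=9/4 → posterior Normal(9/100, 18/25)
obs 6: x=-3 → posterior Normal(-27/112, 9/14)
obs 7: x=-7 → posterior Normal(-111/124, 18/31)
obs 8: x=-7/4 → posterior Normal(-33/34, 9/17)
obs 9: x=-4 → posterior Normal(-45/37, 18/37)

k = 9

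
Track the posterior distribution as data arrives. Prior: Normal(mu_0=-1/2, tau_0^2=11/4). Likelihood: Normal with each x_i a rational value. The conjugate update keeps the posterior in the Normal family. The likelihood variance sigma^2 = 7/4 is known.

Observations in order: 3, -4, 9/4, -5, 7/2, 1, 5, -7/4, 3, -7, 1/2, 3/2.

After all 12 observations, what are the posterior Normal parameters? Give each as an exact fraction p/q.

mu_0=37/278, tau_0^2=77/556

obs 1: x=3 → posterior Normal(59/36, 77/72)
obs 2: x=-4 → posterior Normal(-1/2, 77/116)
obs 3: x=9/4 → posterior Normal(41/160, 77/160)
obs 4: x=-5 → posterior Normal(-179/204, 77/204)
obs 5: x=7/2 → posterior Normal(-25/248, 77/248)
obs 6: x=1 → posterior Normal(19/292, 77/292)
obs 7: x=5 → posterior Normal(239/336, 11/48)
obs 8: x=-7/4 → posterior Normal(81/190, 77/380)
obs 9: x=3 → posterior Normal(147/212, 77/424)
obs 10: x=-7 → posterior Normal(-7/234, 77/468)
obs 11: x=1/2 → posterior Normal(1/64, 77/512)
obs 12: x=3/2 → posterior Normal(37/278, 77/556)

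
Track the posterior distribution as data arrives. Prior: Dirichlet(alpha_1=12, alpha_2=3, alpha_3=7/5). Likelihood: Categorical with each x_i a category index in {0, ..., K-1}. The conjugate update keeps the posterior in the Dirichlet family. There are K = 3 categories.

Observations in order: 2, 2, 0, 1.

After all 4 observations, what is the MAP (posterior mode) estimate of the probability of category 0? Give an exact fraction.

20/29

obs 1: x=2 → posterior Dirichlet(12, 3, 12/5)
obs 2: x=2 → posterior Dirichlet(12, 3, 17/5)
obs 3: x=0 → posterior Dirichlet(13, 3, 17/5)
obs 4: x=1 → posterior Dirichlet(13, 4, 17/5)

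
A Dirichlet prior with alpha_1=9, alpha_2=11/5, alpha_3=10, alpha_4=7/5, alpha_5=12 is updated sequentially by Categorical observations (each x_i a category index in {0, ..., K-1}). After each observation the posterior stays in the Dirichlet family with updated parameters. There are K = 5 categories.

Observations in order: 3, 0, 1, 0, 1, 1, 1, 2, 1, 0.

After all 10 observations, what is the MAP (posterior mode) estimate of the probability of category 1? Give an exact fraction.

31/198

obs 1: x=3 → posterior Dirichlet(9, 11/5, 10, 12/5, 12)
obs 2: x=0 → posterior Dirichlet(10, 11/5, 10, 12/5, 12)
obs 3: x=1 → posterior Dirichlet(10, 16/5, 10, 12/5, 12)
obs 4: x=0 → posterior Dirichlet(11, 16/5, 10, 12/5, 12)
obs 5: x=1 → posterior Dirichlet(11, 21/5, 10, 12/5, 12)
obs 6: x=1 → posterior Dirichlet(11, 26/5, 10, 12/5, 12)
obs 7: x=1 → posterior Dirichlet(11, 31/5, 10, 12/5, 12)
obs 8: x=2 → posterior Dirichlet(11, 31/5, 11, 12/5, 12)
obs 9: x=1 → posterior Dirichlet(11, 36/5, 11, 12/5, 12)
obs 10: x=0 → posterior Dirichlet(12, 36/5, 11, 12/5, 12)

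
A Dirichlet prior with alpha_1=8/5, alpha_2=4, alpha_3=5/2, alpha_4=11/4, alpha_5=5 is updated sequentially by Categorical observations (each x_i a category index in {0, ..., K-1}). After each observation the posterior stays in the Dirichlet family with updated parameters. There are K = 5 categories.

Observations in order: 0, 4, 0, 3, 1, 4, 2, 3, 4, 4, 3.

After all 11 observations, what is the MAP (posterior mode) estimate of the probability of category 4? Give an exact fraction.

160/437

obs 1: x=0 → posterior Dirichlet(13/5, 4, 5/2, 11/4, 5)
obs 2: x=4 → posterior Dirichlet(13/5, 4, 5/2, 11/4, 6)
obs 3: x=0 → posterior Dirichlet(18/5, 4, 5/2, 11/4, 6)
obs 4: x=3 → posterior Dirichlet(18/5, 4, 5/2, 15/4, 6)
obs 5: x=1 → posterior Dirichlet(18/5, 5, 5/2, 15/4, 6)
obs 6: x=4 → posterior Dirichlet(18/5, 5, 5/2, 15/4, 7)
obs 7: x=2 → posterior Dirichlet(18/5, 5, 7/2, 15/4, 7)
obs 8: x=3 → posterior Dirichlet(18/5, 5, 7/2, 19/4, 7)
obs 9: x=4 → posterior Dirichlet(18/5, 5, 7/2, 19/4, 8)
obs 10: x=4 → posterior Dirichlet(18/5, 5, 7/2, 19/4, 9)
obs 11: x=3 → posterior Dirichlet(18/5, 5, 7/2, 23/4, 9)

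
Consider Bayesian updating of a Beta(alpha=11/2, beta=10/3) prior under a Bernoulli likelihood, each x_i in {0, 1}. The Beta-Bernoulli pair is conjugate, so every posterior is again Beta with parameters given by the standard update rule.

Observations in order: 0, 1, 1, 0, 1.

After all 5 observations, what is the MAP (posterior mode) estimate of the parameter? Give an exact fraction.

obs 1: x=0 → posterior Beta(11/2, 13/3)
obs 2: x=1 → posterior Beta(13/2, 13/3)
obs 3: x=1 → posterior Beta(15/2, 13/3)
obs 4: x=0 → posterior Beta(15/2, 16/3)
obs 5: x=1 → posterior Beta(17/2, 16/3)

45/71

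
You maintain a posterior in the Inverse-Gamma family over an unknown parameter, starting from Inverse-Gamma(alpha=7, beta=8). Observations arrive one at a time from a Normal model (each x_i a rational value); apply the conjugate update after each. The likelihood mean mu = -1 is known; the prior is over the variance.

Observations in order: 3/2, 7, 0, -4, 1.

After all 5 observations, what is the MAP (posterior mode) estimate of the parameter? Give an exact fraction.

401/84

obs 1: x=3/2 → posterior Inverse-Gamma(15/2, 89/8)
obs 2: x=7 → posterior Inverse-Gamma(8, 345/8)
obs 3: x=0 → posterior Inverse-Gamma(17/2, 349/8)
obs 4: x=-4 → posterior Inverse-Gamma(9, 385/8)
obs 5: x=1 → posterior Inverse-Gamma(19/2, 401/8)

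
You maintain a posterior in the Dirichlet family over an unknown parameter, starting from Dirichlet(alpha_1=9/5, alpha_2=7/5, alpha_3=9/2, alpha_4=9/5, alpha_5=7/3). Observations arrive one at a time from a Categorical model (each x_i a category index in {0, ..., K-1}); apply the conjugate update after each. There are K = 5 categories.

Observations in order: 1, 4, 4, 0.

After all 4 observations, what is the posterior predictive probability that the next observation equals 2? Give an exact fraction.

27/95

obs 1: x=1 → posterior Dirichlet(9/5, 12/5, 9/2, 9/5, 7/3)
obs 2: x=4 → posterior Dirichlet(9/5, 12/5, 9/2, 9/5, 10/3)
obs 3: x=4 → posterior Dirichlet(9/5, 12/5, 9/2, 9/5, 13/3)
obs 4: x=0 → posterior Dirichlet(14/5, 12/5, 9/2, 9/5, 13/3)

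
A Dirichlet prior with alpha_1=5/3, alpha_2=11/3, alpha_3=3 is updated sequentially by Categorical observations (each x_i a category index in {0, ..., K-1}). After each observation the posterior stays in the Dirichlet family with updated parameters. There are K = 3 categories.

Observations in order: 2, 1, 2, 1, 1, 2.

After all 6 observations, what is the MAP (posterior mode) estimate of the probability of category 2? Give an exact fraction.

obs 1: x=2 → posterior Dirichlet(5/3, 11/3, 4)
obs 2: x=1 → posterior Dirichlet(5/3, 14/3, 4)
obs 3: x=2 → posterior Dirichlet(5/3, 14/3, 5)
obs 4: x=1 → posterior Dirichlet(5/3, 17/3, 5)
obs 5: x=1 → posterior Dirichlet(5/3, 20/3, 5)
obs 6: x=2 → posterior Dirichlet(5/3, 20/3, 6)

15/34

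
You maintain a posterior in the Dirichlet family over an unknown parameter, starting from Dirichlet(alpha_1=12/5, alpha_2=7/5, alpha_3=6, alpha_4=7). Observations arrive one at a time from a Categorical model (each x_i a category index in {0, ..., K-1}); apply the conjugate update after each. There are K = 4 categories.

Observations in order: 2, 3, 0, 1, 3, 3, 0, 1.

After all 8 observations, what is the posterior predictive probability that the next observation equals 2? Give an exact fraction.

35/124

obs 1: x=2 → posterior Dirichlet(12/5, 7/5, 7, 7)
obs 2: x=3 → posterior Dirichlet(12/5, 7/5, 7, 8)
obs 3: x=0 → posterior Dirichlet(17/5, 7/5, 7, 8)
obs 4: x=1 → posterior Dirichlet(17/5, 12/5, 7, 8)
obs 5: x=3 → posterior Dirichlet(17/5, 12/5, 7, 9)
obs 6: x=3 → posterior Dirichlet(17/5, 12/5, 7, 10)
obs 7: x=0 → posterior Dirichlet(22/5, 12/5, 7, 10)
obs 8: x=1 → posterior Dirichlet(22/5, 17/5, 7, 10)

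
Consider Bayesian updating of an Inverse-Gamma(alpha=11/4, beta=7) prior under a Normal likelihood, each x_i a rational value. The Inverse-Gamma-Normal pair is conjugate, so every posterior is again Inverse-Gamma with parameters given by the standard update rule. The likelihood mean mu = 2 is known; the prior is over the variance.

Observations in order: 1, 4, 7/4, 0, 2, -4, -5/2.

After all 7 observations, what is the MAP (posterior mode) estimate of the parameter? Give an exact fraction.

obs 1: x=1 → posterior Inverse-Gamma(13/4, 15/2)
obs 2: x=4 → posterior Inverse-Gamma(15/4, 19/2)
obs 3: x=7/4 → posterior Inverse-Gamma(17/4, 305/32)
obs 4: x=0 → posterior Inverse-Gamma(19/4, 369/32)
obs 5: x=2 → posterior Inverse-Gamma(21/4, 369/32)
obs 6: x=-4 → posterior Inverse-Gamma(23/4, 945/32)
obs 7: x=-5/2 → posterior Inverse-Gamma(25/4, 1269/32)

1269/232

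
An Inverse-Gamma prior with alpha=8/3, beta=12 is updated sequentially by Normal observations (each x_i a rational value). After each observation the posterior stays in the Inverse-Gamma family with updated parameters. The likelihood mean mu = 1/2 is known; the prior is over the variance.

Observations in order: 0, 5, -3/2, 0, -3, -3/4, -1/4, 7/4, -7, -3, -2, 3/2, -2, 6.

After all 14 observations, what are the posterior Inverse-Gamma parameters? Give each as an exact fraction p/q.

obs 1: x=0 → posterior Inverse-Gamma(19/6, 97/8)
obs 2: x=5 → posterior Inverse-Gamma(11/3, 89/4)
obs 3: x=-3/2 → posterior Inverse-Gamma(25/6, 97/4)
obs 4: x=0 → posterior Inverse-Gamma(14/3, 195/8)
obs 5: x=-3 → posterior Inverse-Gamma(31/6, 61/2)
obs 6: x=-3/4 → posterior Inverse-Gamma(17/3, 1001/32)
obs 7: x=-1/4 → posterior Inverse-Gamma(37/6, 505/16)
obs 8: x=7/4 → posterior Inverse-Gamma(20/3, 1035/32)
obs 9: x=-7 → posterior Inverse-Gamma(43/6, 1935/32)
obs 10: x=-3 → posterior Inverse-Gamma(23/3, 2131/32)
obs 11: x=-2 → posterior Inverse-Gamma(49/6, 2231/32)
obs 12: x=3/2 → posterior Inverse-Gamma(26/3, 2247/32)
obs 13: x=-2 → posterior Inverse-Gamma(55/6, 2347/32)
obs 14: x=6 → posterior Inverse-Gamma(29/3, 2831/32)

alpha=29/3, beta=2831/32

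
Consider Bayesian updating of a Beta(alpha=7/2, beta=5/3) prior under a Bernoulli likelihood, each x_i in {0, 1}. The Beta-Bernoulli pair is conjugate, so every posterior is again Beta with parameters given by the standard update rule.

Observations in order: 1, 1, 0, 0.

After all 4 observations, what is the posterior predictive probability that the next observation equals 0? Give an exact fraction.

obs 1: x=1 → posterior Beta(9/2, 5/3)
obs 2: x=1 → posterior Beta(11/2, 5/3)
obs 3: x=0 → posterior Beta(11/2, 8/3)
obs 4: x=0 → posterior Beta(11/2, 11/3)

2/5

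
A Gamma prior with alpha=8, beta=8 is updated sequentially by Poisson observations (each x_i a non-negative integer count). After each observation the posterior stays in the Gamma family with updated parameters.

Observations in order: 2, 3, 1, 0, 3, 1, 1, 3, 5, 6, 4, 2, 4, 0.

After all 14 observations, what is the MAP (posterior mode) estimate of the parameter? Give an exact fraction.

obs 1: x=2 → posterior Gamma(10, 9)
obs 2: x=3 → posterior Gamma(13, 10)
obs 3: x=1 → posterior Gamma(14, 11)
obs 4: x=0 → posterior Gamma(14, 12)
obs 5: x=3 → posterior Gamma(17, 13)
obs 6: x=1 → posterior Gamma(18, 14)
obs 7: x=1 → posterior Gamma(19, 15)
obs 8: x=3 → posterior Gamma(22, 16)
obs 9: x=5 → posterior Gamma(27, 17)
obs 10: x=6 → posterior Gamma(33, 18)
obs 11: x=4 → posterior Gamma(37, 19)
obs 12: x=2 → posterior Gamma(39, 20)
obs 13: x=4 → posterior Gamma(43, 21)
obs 14: x=0 → posterior Gamma(43, 22)

21/11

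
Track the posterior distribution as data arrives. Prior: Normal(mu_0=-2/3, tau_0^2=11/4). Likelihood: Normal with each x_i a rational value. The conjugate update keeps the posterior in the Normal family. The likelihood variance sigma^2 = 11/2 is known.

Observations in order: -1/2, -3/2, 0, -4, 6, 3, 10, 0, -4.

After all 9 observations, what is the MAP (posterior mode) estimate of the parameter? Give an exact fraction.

obs 1: x=-1/2 → posterior Normal(-11/18, 11/6)
obs 2: x=-3/2 → posterior Normal(-5/6, 11/8)
obs 3: x=0 → posterior Normal(-2/3, 11/10)
obs 4: x=-4 → posterior Normal(-11/9, 11/12)
obs 5: x=6 → posterior Normal(-4/21, 11/14)
obs 6: x=3 → posterior Normal(5/24, 11/16)
obs 7: x=10 → posterior Normal(35/27, 11/18)
obs 8: x=0 → posterior Normal(7/6, 11/20)
obs 9: x=-4 → posterior Normal(23/33, 1/2)

23/33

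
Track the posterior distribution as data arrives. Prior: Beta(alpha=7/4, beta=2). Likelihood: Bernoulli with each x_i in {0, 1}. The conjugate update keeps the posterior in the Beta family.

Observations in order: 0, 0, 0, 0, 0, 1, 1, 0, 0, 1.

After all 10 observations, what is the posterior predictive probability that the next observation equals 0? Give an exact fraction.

36/55

obs 1: x=0 → posterior Beta(7/4, 3)
obs 2: x=0 → posterior Beta(7/4, 4)
obs 3: x=0 → posterior Beta(7/4, 5)
obs 4: x=0 → posterior Beta(7/4, 6)
obs 5: x=0 → posterior Beta(7/4, 7)
obs 6: x=1 → posterior Beta(11/4, 7)
obs 7: x=1 → posterior Beta(15/4, 7)
obs 8: x=0 → posterior Beta(15/4, 8)
obs 9: x=0 → posterior Beta(15/4, 9)
obs 10: x=1 → posterior Beta(19/4, 9)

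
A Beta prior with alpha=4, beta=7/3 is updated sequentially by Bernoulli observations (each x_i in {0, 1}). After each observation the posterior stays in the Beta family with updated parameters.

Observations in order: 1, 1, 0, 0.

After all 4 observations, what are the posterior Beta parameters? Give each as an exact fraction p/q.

alpha=6, beta=13/3

obs 1: x=1 → posterior Beta(5, 7/3)
obs 2: x=1 → posterior Beta(6, 7/3)
obs 3: x=0 → posterior Beta(6, 10/3)
obs 4: x=0 → posterior Beta(6, 13/3)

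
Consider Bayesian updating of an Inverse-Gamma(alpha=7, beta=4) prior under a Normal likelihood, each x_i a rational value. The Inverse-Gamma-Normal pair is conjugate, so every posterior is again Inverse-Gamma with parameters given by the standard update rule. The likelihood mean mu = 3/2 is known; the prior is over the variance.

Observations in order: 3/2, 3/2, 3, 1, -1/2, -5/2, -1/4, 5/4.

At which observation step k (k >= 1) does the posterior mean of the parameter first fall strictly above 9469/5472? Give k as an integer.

obs 1: x=3/2 → posterior Inverse-Gamma(15/2, 4)
obs 2: x=3/2 → posterior Inverse-Gamma(8, 4)
obs 3: x=3 → posterior Inverse-Gamma(17/2, 41/8)
obs 4: x=1 → posterior Inverse-Gamma(9, 21/4)
obs 5: x=-1/2 → posterior Inverse-Gamma(19/2, 29/4)
obs 6: x=-5/2 → posterior Inverse-Gamma(10, 61/4)
obs 7: x=-1/4 → posterior Inverse-Gamma(21/2, 537/32)
obs 8: x=5/4 → posterior Inverse-Gamma(11, 269/16)

k = 7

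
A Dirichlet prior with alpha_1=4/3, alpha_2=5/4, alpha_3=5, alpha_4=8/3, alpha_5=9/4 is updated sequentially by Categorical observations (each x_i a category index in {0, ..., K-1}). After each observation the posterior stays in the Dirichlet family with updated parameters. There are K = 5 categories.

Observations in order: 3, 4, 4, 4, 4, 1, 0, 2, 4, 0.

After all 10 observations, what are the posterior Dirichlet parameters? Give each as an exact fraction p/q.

obs 1: x=3 → posterior Dirichlet(4/3, 5/4, 5, 11/3, 9/4)
obs 2: x=4 → posterior Dirichlet(4/3, 5/4, 5, 11/3, 13/4)
obs 3: x=4 → posterior Dirichlet(4/3, 5/4, 5, 11/3, 17/4)
obs 4: x=4 → posterior Dirichlet(4/3, 5/4, 5, 11/3, 21/4)
obs 5: x=4 → posterior Dirichlet(4/3, 5/4, 5, 11/3, 25/4)
obs 6: x=1 → posterior Dirichlet(4/3, 9/4, 5, 11/3, 25/4)
obs 7: x=0 → posterior Dirichlet(7/3, 9/4, 5, 11/3, 25/4)
obs 8: x=2 → posterior Dirichlet(7/3, 9/4, 6, 11/3, 25/4)
obs 9: x=4 → posterior Dirichlet(7/3, 9/4, 6, 11/3, 29/4)
obs 10: x=0 → posterior Dirichlet(10/3, 9/4, 6, 11/3, 29/4)

alpha_1=10/3, alpha_2=9/4, alpha_3=6, alpha_4=11/3, alpha_5=29/4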